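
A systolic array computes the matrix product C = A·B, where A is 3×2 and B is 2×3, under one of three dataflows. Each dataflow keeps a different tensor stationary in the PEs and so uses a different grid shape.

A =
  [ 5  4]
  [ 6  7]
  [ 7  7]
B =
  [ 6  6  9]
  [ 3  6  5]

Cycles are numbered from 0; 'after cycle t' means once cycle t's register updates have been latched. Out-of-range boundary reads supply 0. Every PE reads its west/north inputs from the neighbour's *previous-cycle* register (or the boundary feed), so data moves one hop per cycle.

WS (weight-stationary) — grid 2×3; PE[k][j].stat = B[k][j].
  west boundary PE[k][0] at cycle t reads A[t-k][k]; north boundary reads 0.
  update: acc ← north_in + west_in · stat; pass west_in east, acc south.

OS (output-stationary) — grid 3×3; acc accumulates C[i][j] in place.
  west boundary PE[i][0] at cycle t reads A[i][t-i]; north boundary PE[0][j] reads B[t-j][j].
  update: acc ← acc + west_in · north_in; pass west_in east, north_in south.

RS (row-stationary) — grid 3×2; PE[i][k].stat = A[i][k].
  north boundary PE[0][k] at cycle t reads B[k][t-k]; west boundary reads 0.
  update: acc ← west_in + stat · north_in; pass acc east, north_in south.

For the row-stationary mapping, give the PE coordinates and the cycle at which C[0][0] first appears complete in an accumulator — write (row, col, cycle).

RS — PE[0][1] is where C[0][0] collects:
  @0  [0,1]  acc 0  |  →0  ↓0
  @1  [0,1]  acc 42  |  →42  ↓3

(row, col, cycle) = (0, 1, 1)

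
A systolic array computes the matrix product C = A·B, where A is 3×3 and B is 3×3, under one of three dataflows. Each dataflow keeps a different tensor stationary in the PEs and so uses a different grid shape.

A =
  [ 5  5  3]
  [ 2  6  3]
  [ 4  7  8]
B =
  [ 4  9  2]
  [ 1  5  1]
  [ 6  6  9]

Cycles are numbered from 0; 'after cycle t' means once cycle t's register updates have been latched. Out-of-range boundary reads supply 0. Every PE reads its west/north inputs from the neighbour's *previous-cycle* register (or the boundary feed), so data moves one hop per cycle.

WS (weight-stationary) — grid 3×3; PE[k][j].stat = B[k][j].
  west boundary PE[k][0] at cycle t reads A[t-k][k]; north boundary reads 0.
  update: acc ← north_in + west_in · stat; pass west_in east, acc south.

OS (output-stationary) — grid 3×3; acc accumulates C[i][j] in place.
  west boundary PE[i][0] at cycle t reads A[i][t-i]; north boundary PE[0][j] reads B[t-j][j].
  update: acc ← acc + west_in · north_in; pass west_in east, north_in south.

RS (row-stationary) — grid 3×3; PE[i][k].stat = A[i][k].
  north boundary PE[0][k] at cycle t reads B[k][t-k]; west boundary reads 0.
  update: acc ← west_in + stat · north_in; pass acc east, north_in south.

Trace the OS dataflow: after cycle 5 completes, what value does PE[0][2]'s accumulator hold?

OS (3×3). Following PE[0][2] plus its west/north inputs:
  c0 r0c1: 0 / 0 / 0
  c0 r0c2: 0 / 0 / 0
  c1 r0c1: 45 / 5 / 9
  c1 r0c2: 0 / 0 / 0
  c2 r0c1: 70 / 5 / 5
  c2 r0c2: 10 / 5 / 2
  c3 r0c1: 88 / 3 / 6
  c3 r0c2: 15 / 5 / 1
  c4 r0c1: 88 / 0 / 0
  c4 r0c2: 42 / 3 / 9
  c5 r0c1: 88 / 0 / 0
  c5 r0c2: 42 / 0 / 0

PE[0][2].acc = 42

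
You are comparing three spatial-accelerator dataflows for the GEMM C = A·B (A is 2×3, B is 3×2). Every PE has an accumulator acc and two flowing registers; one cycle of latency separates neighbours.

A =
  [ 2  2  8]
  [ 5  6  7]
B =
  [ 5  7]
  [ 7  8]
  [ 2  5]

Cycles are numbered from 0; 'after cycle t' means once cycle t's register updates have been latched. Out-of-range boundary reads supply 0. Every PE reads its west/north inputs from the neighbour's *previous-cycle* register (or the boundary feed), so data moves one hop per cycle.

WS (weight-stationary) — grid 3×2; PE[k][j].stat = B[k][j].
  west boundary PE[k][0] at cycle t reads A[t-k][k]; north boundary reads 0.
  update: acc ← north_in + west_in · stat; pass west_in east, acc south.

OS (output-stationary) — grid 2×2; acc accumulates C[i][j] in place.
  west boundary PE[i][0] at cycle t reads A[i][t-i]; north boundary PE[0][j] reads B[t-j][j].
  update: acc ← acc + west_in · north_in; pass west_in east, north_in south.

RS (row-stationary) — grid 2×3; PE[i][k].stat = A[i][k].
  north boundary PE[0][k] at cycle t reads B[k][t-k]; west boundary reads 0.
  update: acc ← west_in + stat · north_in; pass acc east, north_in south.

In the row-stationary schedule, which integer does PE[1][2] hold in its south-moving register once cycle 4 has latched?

register = 5

RS (2×3). Following PE[1][2] plus its west/north inputs:
  0: (0,2).acc=0  regs=<0,0>
  0: (1,1).acc=0  regs=<0,0>
  0: (1,2).acc=0  regs=<0,0>
  1: (0,2).acc=0  regs=<0,0>
  1: (1,1).acc=0  regs=<0,0>
  1: (1,2).acc=0  regs=<0,0>
  2: (0,2).acc=40  regs=<40,2>
  2: (1,1).acc=67  regs=<67,7>
  2: (1,2).acc=0  regs=<0,0>
  3: (0,2).acc=70  regs=<70,5>
  3: (1,1).acc=83  regs=<83,8>
  3: (1,2).acc=81  regs=<81,2>
  4: (0,2).acc=0  regs=<0,0>
  4: (1,1).acc=0  regs=<0,0>
  4: (1,2).acc=118  regs=<118,5>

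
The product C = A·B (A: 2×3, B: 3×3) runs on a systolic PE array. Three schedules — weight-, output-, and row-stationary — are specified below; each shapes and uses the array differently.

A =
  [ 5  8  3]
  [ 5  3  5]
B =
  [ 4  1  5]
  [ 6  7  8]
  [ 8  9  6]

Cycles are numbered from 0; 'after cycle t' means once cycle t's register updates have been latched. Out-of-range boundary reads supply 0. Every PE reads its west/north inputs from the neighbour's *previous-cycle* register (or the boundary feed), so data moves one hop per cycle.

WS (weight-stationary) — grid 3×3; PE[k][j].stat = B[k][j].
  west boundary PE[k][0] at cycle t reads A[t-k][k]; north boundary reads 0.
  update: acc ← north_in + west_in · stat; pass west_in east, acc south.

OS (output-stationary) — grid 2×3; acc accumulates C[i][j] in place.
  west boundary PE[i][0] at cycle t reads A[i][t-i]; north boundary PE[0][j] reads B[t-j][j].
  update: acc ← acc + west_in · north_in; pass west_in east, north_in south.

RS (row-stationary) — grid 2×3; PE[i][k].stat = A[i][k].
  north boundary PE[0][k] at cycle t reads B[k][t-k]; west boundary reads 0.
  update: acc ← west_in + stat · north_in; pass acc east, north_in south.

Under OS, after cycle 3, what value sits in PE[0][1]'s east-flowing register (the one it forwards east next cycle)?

OS on a 2×3 grid — tracing PE[0][1] and its feeders:
  [0] (0,0) acc=20 (h:5 v:4)
  [0] (0,1) acc=0 (h:0 v:0)
  [1] (0,0) acc=68 (h:8 v:6)
  [1] (0,1) acc=5 (h:5 v:1)
  [2] (0,0) acc=92 (h:3 v:8)
  [2] (0,1) acc=61 (h:8 v:7)
  [3] (0,0) acc=92 (h:0 v:0)
  [3] (0,1) acc=88 (h:3 v:9)

register = 3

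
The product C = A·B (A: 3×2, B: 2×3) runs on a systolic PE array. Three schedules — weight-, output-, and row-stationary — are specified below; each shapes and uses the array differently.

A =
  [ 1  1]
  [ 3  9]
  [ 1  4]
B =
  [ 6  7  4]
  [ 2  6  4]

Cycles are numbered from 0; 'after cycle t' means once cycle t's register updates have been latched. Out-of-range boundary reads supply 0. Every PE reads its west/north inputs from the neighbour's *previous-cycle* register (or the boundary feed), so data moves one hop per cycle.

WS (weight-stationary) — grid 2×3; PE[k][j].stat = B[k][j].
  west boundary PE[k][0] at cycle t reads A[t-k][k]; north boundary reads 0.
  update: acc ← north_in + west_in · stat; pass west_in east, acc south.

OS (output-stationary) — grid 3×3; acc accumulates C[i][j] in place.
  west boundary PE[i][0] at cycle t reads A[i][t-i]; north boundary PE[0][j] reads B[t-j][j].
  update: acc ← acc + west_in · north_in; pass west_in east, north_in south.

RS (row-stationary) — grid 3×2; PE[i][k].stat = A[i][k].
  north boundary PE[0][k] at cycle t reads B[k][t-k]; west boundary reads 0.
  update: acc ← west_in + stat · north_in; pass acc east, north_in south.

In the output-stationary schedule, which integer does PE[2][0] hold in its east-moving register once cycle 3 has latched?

register = 4

OS (3×3). Following PE[2][0] plus its west/north inputs:
  0: (1,0).acc=0  regs=<0,0>
  0: (2,0).acc=0  regs=<0,0>
  1: (1,0).acc=18  regs=<3,6>
  1: (2,0).acc=0  regs=<0,0>
  2: (1,0).acc=36  regs=<9,2>
  2: (2,0).acc=6  regs=<1,6>
  3: (1,0).acc=36  regs=<0,0>
  3: (2,0).acc=14  regs=<4,2>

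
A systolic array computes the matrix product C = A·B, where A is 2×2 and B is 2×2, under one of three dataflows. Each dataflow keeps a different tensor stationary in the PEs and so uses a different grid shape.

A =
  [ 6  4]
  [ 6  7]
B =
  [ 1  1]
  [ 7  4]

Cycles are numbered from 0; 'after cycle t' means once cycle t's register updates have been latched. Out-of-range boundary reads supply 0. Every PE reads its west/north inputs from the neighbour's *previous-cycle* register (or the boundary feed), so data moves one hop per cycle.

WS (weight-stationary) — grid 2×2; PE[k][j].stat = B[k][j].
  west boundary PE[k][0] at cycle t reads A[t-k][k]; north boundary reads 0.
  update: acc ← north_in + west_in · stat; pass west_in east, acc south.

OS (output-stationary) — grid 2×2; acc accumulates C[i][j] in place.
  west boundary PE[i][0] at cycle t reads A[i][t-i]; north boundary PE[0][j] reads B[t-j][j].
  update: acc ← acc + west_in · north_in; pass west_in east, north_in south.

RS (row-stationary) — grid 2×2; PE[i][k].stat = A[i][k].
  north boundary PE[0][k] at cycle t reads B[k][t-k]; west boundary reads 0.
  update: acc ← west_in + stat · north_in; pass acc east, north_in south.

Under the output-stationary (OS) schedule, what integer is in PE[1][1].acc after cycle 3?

PE[1][1].acc = 34

OS 2×2: PE[1][1] cycle-by-cycle (with neighbour feeds):
  cycle 0: PE[0][1] → acc 0, east 0, south 0
  cycle 0: PE[1][0] → acc 0, east 0, south 0
  cycle 0: PE[1][1] → acc 0, east 0, south 0
  cycle 1: PE[0][1] → acc 6, east 6, south 1
  cycle 1: PE[1][0] → acc 6, east 6, south 1
  cycle 1: PE[1][1] → acc 0, east 0, south 0
  cycle 2: PE[0][1] → acc 22, east 4, south 4
  cycle 2: PE[1][0] → acc 55, east 7, south 7
  cycle 2: PE[1][1] → acc 6, east 6, south 1
  cycle 3: PE[0][1] → acc 22, east 0, south 0
  cycle 3: PE[1][0] → acc 55, east 0, south 0
  cycle 3: PE[1][1] → acc 34, east 7, south 4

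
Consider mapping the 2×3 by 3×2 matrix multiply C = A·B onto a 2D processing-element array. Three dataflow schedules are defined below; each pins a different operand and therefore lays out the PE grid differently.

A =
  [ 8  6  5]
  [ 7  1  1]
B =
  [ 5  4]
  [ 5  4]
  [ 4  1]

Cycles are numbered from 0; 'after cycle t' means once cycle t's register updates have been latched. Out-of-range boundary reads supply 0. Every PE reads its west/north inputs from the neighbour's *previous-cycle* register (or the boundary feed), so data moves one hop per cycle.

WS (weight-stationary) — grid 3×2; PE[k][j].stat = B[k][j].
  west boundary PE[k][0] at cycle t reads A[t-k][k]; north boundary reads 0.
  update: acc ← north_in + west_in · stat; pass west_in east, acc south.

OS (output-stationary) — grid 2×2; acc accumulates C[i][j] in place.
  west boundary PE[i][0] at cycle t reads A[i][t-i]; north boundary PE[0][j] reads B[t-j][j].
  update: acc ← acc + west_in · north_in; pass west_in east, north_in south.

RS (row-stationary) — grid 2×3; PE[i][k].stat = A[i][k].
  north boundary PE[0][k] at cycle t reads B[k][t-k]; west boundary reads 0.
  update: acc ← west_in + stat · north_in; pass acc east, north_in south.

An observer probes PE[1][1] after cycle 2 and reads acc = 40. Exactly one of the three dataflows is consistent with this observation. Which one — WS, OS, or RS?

WS (3×2 grid), PE[1][1]:
  [0] (1,1) acc=0 (h:0 v:0)
  [1] (1,1) acc=0 (h:0 v:0)
  [2] (1,1) acc=56 (h:6 v:56)
OS (2×2 grid), PE[1][1]:
  [0] (1,1) acc=0 (h:0 v:0)
  [1] (1,1) acc=0 (h:0 v:0)
  [2] (1,1) acc=28 (h:7 v:4)
RS (2×3 grid), PE[1][1]:
  [0] (1,1) acc=0 (h:0 v:0)
  [1] (1,1) acc=0 (h:0 v:0)
  [2] (1,1) acc=40 (h:40 v:5)

dataflow = RS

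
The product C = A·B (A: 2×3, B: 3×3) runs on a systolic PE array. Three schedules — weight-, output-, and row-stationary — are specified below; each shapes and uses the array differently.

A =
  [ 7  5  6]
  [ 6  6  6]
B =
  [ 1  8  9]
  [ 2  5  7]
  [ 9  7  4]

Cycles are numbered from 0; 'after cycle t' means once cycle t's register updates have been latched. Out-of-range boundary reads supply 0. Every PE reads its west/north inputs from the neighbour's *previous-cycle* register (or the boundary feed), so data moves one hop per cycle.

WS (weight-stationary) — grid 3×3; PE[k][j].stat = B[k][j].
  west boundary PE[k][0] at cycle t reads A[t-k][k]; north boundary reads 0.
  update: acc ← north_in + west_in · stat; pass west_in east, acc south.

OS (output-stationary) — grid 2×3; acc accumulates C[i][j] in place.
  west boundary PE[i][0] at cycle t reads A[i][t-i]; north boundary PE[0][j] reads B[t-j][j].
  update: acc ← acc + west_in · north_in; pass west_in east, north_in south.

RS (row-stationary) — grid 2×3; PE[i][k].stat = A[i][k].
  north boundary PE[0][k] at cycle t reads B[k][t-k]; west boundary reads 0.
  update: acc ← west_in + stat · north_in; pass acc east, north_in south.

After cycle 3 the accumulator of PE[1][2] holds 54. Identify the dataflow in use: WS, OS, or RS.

Under WS (3×3), PE[1][2]:
  step 0 · PE1,2: acc=0; fwd→0 fwd↓0
  step 1 · PE1,2: acc=0; fwd→0 fwd↓0
  step 2 · PE1,2: acc=0; fwd→0 fwd↓0
  step 3 · PE1,2: acc=98; fwd→5 fwd↓98
Under OS (2×3), PE[1][2]:
  step 0 · PE1,2: acc=0; fwd→0 fwd↓0
  step 1 · PE1,2: acc=0; fwd→0 fwd↓0
  step 2 · PE1,2: acc=0; fwd→0 fwd↓0
  step 3 · PE1,2: acc=54; fwd→6 fwd↓9
Under RS (2×3), PE[1][2]:
  step 0 · PE1,2: acc=0; fwd→0 fwd↓0
  step 1 · PE1,2: acc=0; fwd→0 fwd↓0
  step 2 · PE1,2: acc=0; fwd→0 fwd↓0
  step 3 · PE1,2: acc=72; fwd→72 fwd↓9

dataflow = OS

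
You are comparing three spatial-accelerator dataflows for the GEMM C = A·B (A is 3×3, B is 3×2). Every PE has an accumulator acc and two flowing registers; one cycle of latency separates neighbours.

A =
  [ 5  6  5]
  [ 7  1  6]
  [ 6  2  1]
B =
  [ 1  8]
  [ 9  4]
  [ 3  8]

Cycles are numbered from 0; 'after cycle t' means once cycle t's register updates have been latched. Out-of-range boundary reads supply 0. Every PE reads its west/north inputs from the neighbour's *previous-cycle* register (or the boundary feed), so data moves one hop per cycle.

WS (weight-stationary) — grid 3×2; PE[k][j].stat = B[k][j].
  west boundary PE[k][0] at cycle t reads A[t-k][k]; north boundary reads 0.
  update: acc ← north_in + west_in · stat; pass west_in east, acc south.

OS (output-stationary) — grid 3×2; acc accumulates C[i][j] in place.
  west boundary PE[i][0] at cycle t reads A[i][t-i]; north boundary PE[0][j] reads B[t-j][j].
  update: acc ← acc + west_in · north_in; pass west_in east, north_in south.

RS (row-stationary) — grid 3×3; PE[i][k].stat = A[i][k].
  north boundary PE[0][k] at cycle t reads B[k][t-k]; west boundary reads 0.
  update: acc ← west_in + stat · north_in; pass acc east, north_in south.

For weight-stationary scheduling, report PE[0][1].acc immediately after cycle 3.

PE[0][1].acc = 48

WS 3×2: PE[0][1] cycle-by-cycle (with neighbour feeds):
  [0] (0,0) acc=5 (h:5 v:5)
  [0] (0,1) acc=0 (h:0 v:0)
  [1] (0,0) acc=7 (h:7 v:7)
  [1] (0,1) acc=40 (h:5 v:40)
  [2] (0,0) acc=6 (h:6 v:6)
  [2] (0,1) acc=56 (h:7 v:56)
  [3] (0,0) acc=0 (h:0 v:0)
  [3] (0,1) acc=48 (h:6 v:48)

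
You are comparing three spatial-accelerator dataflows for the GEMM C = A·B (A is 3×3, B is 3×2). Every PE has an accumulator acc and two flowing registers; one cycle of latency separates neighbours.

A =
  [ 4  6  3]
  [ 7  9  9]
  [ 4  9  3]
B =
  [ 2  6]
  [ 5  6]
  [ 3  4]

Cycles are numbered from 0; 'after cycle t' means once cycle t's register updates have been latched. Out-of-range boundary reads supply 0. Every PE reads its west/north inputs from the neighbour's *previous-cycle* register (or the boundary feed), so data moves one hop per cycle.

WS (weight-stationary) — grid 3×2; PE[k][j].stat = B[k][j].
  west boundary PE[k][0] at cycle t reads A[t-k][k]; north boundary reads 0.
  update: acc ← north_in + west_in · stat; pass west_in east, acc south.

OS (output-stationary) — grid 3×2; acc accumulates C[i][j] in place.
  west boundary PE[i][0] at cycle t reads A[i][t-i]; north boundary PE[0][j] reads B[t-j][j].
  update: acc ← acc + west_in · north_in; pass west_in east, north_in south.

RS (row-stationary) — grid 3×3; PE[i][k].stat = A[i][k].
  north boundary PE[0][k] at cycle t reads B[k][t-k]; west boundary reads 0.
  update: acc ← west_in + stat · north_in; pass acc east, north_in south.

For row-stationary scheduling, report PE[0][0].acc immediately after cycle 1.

RS on a 3×3 grid — tracing PE[0][0] and its feeders:
  t=0 PE[0][0]: acc=8 h=8 v=2
  t=1 PE[0][0]: acc=24 h=24 v=6

PE[0][0].acc = 24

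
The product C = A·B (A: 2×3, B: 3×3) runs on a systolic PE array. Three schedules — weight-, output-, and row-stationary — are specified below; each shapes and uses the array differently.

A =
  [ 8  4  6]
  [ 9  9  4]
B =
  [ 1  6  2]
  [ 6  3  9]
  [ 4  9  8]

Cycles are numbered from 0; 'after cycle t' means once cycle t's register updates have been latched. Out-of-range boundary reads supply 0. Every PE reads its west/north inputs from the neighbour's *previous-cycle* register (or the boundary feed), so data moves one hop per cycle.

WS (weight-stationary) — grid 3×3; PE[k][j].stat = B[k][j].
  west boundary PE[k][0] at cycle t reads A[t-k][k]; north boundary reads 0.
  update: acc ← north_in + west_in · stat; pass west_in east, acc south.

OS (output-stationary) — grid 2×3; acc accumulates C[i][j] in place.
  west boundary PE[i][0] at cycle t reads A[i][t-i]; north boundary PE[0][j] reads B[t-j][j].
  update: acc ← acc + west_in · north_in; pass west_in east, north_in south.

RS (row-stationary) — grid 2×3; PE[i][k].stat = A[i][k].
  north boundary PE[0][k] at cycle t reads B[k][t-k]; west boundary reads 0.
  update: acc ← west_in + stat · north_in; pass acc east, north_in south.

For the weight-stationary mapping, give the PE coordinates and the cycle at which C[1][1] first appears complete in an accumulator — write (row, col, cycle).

(row, col, cycle) = (2, 1, 4)

WS — PE[2][1] is where C[1][1] collects:
  cycle 0: PE[2][1] → acc 0, east 0, south 0
  cycle 1: PE[2][1] → acc 0, east 0, south 0
  cycle 2: PE[2][1] → acc 0, east 0, south 0
  cycle 3: PE[2][1] → acc 114, east 6, south 114
  cycle 4: PE[2][1] → acc 117, east 4, south 117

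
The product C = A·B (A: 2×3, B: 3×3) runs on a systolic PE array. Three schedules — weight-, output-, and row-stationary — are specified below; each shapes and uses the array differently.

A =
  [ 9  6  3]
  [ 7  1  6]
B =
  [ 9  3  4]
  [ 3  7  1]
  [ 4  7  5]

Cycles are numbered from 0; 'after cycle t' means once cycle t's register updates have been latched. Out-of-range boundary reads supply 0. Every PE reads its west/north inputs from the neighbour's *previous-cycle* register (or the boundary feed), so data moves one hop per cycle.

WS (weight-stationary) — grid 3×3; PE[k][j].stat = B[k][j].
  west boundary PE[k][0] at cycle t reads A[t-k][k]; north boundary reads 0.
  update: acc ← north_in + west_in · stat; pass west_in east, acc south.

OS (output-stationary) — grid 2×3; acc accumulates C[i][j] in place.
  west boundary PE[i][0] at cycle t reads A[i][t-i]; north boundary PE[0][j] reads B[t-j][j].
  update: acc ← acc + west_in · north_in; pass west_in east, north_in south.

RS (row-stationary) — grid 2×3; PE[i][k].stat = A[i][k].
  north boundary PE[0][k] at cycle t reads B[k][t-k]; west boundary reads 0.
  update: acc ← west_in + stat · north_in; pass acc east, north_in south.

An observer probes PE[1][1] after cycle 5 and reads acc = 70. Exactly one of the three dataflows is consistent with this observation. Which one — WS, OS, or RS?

— WS: 3×3; PE[1][1] trace:
  cycle 0: PE[1][1] → acc 0, east 0, south 0
  cycle 1: PE[1][1] → acc 0, east 0, south 0
  cycle 2: PE[1][1] → acc 69, east 6, south 69
  cycle 3: PE[1][1] → acc 28, east 1, south 28
  cycle 4: PE[1][1] → acc 0, east 0, south 0
  cycle 5: PE[1][1] → acc 0, east 0, south 0
— OS: 2×3; PE[1][1] trace:
  cycle 0: PE[1][1] → acc 0, east 0, south 0
  cycle 1: PE[1][1] → acc 0, east 0, south 0
  cycle 2: PE[1][1] → acc 21, east 7, south 3
  cycle 3: PE[1][1] → acc 28, east 1, south 7
  cycle 4: PE[1][1] → acc 70, east 6, south 7
  cycle 5: PE[1][1] → acc 70, east 0, south 0
— RS: 2×3; PE[1][1] trace:
  cycle 0: PE[1][1] → acc 0, east 0, south 0
  cycle 1: PE[1][1] → acc 0, east 0, south 0
  cycle 2: PE[1][1] → acc 66, east 66, south 3
  cycle 3: PE[1][1] → acc 28, east 28, south 7
  cycle 4: PE[1][1] → acc 29, east 29, south 1
  cycle 5: PE[1][1] → acc 0, east 0, south 0

dataflow = OS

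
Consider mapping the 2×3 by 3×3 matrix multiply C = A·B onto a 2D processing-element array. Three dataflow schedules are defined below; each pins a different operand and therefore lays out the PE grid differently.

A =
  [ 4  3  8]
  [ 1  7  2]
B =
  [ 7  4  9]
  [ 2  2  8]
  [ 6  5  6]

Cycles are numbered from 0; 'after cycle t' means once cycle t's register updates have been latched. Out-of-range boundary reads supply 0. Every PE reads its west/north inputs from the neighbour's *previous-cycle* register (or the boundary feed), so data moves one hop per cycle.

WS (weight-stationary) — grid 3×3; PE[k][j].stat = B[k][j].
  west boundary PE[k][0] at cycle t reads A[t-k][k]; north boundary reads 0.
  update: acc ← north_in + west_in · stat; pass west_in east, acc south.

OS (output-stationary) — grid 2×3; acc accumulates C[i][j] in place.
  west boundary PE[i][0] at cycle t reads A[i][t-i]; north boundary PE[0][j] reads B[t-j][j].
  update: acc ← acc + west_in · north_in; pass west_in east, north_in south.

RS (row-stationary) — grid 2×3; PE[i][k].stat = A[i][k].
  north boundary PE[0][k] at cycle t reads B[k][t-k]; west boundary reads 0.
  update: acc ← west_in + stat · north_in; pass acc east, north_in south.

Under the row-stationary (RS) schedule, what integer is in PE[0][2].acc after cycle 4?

PE[0][2].acc = 108

RS on a 2×3 grid — tracing PE[0][2] and its feeders:
  [0] (0,1) acc=0 (h:0 v:0)
  [0] (0,2) acc=0 (h:0 v:0)
  [1] (0,1) acc=34 (h:34 v:2)
  [1] (0,2) acc=0 (h:0 v:0)
  [2] (0,1) acc=22 (h:22 v:2)
  [2] (0,2) acc=82 (h:82 v:6)
  [3] (0,1) acc=60 (h:60 v:8)
  [3] (0,2) acc=62 (h:62 v:5)
  [4] (0,1) acc=0 (h:0 v:0)
  [4] (0,2) acc=108 (h:108 v:6)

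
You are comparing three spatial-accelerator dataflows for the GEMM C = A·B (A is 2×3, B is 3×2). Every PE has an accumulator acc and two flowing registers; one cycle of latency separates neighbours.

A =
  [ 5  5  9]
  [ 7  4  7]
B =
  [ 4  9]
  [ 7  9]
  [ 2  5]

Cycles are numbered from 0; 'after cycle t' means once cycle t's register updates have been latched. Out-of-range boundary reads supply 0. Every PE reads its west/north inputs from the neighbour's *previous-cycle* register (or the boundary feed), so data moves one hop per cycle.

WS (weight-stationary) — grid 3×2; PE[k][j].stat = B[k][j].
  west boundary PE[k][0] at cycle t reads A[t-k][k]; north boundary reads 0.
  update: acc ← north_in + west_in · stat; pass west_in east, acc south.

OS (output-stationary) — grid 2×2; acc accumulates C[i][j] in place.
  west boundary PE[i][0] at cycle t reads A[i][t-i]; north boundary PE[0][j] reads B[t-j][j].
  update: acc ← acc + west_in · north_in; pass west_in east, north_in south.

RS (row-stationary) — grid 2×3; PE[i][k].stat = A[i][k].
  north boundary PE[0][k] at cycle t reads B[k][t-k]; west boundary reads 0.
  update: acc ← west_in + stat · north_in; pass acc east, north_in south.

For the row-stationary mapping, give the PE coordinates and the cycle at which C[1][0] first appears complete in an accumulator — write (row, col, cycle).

(row, col, cycle) = (1, 2, 3)

RS: C[1][0] accumulates in PE[1][2]:
  [0] (1,2) acc=0 (h:0 v:0)
  [1] (1,2) acc=0 (h:0 v:0)
  [2] (1,2) acc=0 (h:0 v:0)
  [3] (1,2) acc=70 (h:70 v:2)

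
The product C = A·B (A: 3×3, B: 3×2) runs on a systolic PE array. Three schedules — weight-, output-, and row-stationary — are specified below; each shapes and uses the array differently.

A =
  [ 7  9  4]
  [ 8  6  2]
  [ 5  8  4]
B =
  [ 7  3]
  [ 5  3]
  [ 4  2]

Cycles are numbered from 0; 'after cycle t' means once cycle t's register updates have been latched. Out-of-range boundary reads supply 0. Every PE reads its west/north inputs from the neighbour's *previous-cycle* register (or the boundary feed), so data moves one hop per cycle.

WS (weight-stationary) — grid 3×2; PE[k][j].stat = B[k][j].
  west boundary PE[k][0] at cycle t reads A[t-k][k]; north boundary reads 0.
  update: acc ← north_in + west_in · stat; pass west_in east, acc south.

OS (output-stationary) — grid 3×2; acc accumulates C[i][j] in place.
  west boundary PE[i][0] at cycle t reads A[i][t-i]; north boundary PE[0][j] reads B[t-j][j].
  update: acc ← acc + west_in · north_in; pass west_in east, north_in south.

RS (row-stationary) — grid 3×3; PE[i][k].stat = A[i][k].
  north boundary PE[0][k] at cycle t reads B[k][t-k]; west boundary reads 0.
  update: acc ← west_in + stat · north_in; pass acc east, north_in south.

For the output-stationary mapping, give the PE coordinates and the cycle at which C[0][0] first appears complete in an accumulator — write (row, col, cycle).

OS — PE[0][0] is where C[0][0] collects:
  after 0 — PE[0][0] acc=49, pass-E 7, pass-S 7
  after 1 — PE[0][0] acc=94, pass-E 9, pass-S 5
  after 2 — PE[0][0] acc=110, pass-E 4, pass-S 4

(row, col, cycle) = (0, 0, 2)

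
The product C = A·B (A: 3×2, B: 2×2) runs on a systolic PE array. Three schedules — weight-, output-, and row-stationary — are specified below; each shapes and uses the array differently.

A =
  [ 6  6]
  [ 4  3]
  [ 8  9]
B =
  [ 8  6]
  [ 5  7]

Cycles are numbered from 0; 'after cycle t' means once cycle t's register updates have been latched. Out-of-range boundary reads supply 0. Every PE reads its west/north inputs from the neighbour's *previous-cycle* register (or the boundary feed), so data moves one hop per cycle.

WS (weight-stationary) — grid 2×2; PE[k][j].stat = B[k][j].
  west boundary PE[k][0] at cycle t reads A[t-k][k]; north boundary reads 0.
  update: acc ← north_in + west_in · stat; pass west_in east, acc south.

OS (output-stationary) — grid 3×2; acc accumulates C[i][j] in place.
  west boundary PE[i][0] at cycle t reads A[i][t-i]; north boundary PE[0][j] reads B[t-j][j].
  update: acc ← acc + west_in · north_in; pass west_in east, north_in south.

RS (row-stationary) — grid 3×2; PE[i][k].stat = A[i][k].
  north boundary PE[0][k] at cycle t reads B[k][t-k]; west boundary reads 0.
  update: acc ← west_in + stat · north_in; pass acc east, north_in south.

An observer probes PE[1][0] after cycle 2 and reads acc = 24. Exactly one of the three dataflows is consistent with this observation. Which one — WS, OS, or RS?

dataflow = RS

— WS: 2×2; PE[1][0] trace:
  after 0 — PE[1][0] acc=0, pass-E 0, pass-S 0
  after 1 — PE[1][0] acc=78, pass-E 6, pass-S 78
  after 2 — PE[1][0] acc=47, pass-E 3, pass-S 47
— OS: 3×2; PE[1][0] trace:
  after 0 — PE[1][0] acc=0, pass-E 0, pass-S 0
  after 1 — PE[1][0] acc=32, pass-E 4, pass-S 8
  after 2 — PE[1][0] acc=47, pass-E 3, pass-S 5
— RS: 3×2; PE[1][0] trace:
  after 0 — PE[1][0] acc=0, pass-E 0, pass-S 0
  after 1 — PE[1][0] acc=32, pass-E 32, pass-S 8
  after 2 — PE[1][0] acc=24, pass-E 24, pass-S 6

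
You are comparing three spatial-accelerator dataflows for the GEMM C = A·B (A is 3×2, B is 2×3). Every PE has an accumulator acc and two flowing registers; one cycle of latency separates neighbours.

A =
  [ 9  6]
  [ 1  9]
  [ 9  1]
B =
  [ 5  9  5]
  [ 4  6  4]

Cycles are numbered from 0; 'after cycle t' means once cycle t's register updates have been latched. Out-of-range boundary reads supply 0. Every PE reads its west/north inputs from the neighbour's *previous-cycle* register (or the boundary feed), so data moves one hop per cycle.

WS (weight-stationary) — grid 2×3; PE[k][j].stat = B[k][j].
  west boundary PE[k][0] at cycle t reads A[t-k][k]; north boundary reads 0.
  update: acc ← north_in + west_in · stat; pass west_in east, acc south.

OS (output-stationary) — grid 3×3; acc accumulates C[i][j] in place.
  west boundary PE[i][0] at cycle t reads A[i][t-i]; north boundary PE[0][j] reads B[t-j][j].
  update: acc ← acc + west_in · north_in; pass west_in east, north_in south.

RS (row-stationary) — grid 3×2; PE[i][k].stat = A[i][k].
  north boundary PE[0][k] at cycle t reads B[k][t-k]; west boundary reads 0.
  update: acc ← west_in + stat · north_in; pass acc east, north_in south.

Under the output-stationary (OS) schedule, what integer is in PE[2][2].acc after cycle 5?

PE[2][2].acc = 49

Tracing OS — 3×3 array, target PE[2][2]:
  t=0 PE[1][2]: acc=0 h=0 v=0
  t=0 PE[2][1]: acc=0 h=0 v=0
  t=0 PE[2][2]: acc=0 h=0 v=0
  t=1 PE[1][2]: acc=0 h=0 v=0
  t=1 PE[2][1]: acc=0 h=0 v=0
  t=1 PE[2][2]: acc=0 h=0 v=0
  t=2 PE[1][2]: acc=0 h=0 v=0
  t=2 PE[2][1]: acc=0 h=0 v=0
  t=2 PE[2][2]: acc=0 h=0 v=0
  t=3 PE[1][2]: acc=5 h=1 v=5
  t=3 PE[2][1]: acc=81 h=9 v=9
  t=3 PE[2][2]: acc=0 h=0 v=0
  t=4 PE[1][2]: acc=41 h=9 v=4
  t=4 PE[2][1]: acc=87 h=1 v=6
  t=4 PE[2][2]: acc=45 h=9 v=5
  t=5 PE[1][2]: acc=41 h=0 v=0
  t=5 PE[2][1]: acc=87 h=0 v=0
  t=5 PE[2][2]: acc=49 h=1 v=4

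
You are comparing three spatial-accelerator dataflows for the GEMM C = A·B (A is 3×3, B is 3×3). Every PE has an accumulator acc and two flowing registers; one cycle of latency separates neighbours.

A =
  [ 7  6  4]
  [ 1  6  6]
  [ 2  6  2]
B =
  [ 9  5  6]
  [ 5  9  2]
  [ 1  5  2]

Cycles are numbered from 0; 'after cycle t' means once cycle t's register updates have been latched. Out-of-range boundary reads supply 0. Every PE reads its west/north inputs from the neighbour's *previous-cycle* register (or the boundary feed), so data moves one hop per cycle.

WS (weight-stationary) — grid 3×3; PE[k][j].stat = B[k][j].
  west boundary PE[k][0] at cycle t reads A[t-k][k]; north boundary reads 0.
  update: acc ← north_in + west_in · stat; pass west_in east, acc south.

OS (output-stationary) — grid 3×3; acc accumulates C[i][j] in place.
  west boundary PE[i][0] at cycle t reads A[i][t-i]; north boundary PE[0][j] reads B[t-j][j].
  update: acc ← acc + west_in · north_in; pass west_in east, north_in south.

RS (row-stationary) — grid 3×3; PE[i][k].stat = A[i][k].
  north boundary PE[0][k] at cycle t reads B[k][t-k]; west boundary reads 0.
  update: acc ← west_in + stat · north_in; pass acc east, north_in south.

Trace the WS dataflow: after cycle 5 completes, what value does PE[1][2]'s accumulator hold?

WS on a 3×3 grid — tracing PE[1][2] and its feeders:
  [0] (0,2) acc=0 (h:0 v:0)
  [0] (1,1) acc=0 (h:0 v:0)
  [0] (1,2) acc=0 (h:0 v:0)
  [1] (0,2) acc=0 (h:0 v:0)
  [1] (1,1) acc=0 (h:0 v:0)
  [1] (1,2) acc=0 (h:0 v:0)
  [2] (0,2) acc=42 (h:7 v:42)
  [2] (1,1) acc=89 (h:6 v:89)
  [2] (1,2) acc=0 (h:0 v:0)
  [3] (0,2) acc=6 (h:1 v:6)
  [3] (1,1) acc=59 (h:6 v:59)
  [3] (1,2) acc=54 (h:6 v:54)
  [4] (0,2) acc=12 (h:2 v:12)
  [4] (1,1) acc=64 (h:6 v:64)
  [4] (1,2) acc=18 (h:6 v:18)
  [5] (0,2) acc=0 (h:0 v:0)
  [5] (1,1) acc=0 (h:0 v:0)
  [5] (1,2) acc=24 (h:6 v:24)

PE[1][2].acc = 24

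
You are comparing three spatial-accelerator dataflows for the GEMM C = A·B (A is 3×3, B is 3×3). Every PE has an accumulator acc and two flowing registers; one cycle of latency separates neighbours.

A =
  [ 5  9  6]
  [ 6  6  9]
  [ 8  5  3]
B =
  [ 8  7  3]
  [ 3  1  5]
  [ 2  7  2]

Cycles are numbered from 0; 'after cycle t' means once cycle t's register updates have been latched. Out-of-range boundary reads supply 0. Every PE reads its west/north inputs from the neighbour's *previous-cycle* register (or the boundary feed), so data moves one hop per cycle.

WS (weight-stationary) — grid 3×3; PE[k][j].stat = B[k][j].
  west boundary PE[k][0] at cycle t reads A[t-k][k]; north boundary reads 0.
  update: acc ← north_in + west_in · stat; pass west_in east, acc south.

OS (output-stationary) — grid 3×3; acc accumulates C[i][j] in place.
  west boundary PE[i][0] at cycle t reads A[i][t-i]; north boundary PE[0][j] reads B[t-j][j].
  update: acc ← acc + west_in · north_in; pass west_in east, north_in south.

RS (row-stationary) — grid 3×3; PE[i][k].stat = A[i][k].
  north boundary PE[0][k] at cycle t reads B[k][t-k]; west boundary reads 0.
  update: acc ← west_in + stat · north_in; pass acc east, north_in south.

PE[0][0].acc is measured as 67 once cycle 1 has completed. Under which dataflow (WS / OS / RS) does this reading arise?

dataflow = OS

— WS: 3×3; PE[0][0] trace:
  t=0 PE[0][0]: acc=40 h=5 v=40
  t=1 PE[0][0]: acc=48 h=6 v=48
— OS: 3×3; PE[0][0] trace:
  t=0 PE[0][0]: acc=40 h=5 v=8
  t=1 PE[0][0]: acc=67 h=9 v=3
— RS: 3×3; PE[0][0] trace:
  t=0 PE[0][0]: acc=40 h=40 v=8
  t=1 PE[0][0]: acc=35 h=35 v=7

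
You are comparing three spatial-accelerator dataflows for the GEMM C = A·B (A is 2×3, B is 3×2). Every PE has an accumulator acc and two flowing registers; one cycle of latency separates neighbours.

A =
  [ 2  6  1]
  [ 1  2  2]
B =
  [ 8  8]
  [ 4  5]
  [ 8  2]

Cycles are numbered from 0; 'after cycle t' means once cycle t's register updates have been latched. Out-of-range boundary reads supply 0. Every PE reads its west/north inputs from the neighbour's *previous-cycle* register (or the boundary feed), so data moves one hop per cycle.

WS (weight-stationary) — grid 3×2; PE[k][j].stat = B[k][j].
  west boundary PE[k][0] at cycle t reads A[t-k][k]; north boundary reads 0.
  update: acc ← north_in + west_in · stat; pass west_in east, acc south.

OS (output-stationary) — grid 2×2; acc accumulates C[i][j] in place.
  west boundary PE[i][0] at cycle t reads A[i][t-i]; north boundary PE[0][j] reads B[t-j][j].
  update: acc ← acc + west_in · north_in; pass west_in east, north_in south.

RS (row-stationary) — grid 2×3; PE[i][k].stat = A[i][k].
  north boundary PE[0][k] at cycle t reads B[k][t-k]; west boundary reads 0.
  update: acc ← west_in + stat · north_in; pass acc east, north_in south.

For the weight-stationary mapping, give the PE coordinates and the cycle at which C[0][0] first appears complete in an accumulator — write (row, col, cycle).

(row, col, cycle) = (2, 0, 2)

WS — PE[2][0] is where C[0][0] collects:
  after 0 — PE[2][0] acc=0, pass-E 0, pass-S 0
  after 1 — PE[2][0] acc=0, pass-E 0, pass-S 0
  after 2 — PE[2][0] acc=48, pass-E 1, pass-S 48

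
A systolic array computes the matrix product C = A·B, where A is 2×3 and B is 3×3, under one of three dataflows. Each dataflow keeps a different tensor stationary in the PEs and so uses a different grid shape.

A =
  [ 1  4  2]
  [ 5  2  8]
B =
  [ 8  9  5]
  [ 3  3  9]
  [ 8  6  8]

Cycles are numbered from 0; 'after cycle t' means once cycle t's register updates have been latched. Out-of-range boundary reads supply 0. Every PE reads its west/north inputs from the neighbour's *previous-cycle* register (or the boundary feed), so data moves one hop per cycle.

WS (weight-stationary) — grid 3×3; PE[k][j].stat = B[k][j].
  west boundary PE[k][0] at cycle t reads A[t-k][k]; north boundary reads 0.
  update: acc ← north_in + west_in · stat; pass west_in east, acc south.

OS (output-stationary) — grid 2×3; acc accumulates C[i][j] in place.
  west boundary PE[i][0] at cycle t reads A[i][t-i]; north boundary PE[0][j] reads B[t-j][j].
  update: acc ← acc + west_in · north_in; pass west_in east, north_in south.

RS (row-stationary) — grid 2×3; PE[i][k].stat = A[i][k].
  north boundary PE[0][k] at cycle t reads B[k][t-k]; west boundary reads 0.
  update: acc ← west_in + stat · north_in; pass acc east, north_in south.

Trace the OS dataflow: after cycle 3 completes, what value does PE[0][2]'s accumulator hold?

OS on a 2×3 grid — tracing PE[0][2] and its feeders:
  step 0 · PE0,1: acc=0; fwd→0 fwd↓0
  step 0 · PE0,2: acc=0; fwd→0 fwd↓0
  step 1 · PE0,1: acc=9; fwd→1 fwd↓9
  step 1 · PE0,2: acc=0; fwd→0 fwd↓0
  step 2 · PE0,1: acc=21; fwd→4 fwd↓3
  step 2 · PE0,2: acc=5; fwd→1 fwd↓5
  step 3 · PE0,1: acc=33; fwd→2 fwd↓6
  step 3 · PE0,2: acc=41; fwd→4 fwd↓9

PE[0][2].acc = 41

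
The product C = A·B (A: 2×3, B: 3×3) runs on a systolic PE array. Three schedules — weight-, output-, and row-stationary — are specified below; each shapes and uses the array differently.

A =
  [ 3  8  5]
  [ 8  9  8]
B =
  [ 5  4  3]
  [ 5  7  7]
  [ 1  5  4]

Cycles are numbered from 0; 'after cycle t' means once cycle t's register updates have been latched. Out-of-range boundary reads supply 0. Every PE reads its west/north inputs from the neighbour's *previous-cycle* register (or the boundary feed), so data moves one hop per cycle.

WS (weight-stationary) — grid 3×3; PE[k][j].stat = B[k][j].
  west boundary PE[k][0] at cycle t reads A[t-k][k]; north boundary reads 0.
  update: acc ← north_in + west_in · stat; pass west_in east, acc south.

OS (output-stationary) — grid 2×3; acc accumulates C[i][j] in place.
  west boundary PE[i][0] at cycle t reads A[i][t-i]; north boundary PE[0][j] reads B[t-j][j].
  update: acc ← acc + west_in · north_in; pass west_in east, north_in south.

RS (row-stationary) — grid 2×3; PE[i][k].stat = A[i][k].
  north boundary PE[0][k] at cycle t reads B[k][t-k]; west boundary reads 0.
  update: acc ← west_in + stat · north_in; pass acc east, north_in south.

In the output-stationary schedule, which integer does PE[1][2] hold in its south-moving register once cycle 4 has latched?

Tracing OS — 2×3 array, target PE[1][2]:
  cycle 0: PE[0][2] → acc 0, east 0, south 0
  cycle 0: PE[1][1] → acc 0, east 0, south 0
  cycle 0: PE[1][2] → acc 0, east 0, south 0
  cycle 1: PE[0][2] → acc 0, east 0, south 0
  cycle 1: PE[1][1] → acc 0, east 0, south 0
  cycle 1: PE[1][2] → acc 0, east 0, south 0
  cycle 2: PE[0][2] → acc 9, east 3, south 3
  cycle 2: PE[1][1] → acc 32, east 8, south 4
  cycle 2: PE[1][2] → acc 0, east 0, south 0
  cycle 3: PE[0][2] → acc 65, east 8, south 7
  cycle 3: PE[1][1] → acc 95, east 9, south 7
  cycle 3: PE[1][2] → acc 24, east 8, south 3
  cycle 4: PE[0][2] → acc 85, east 5, south 4
  cycle 4: PE[1][1] → acc 135, east 8, south 5
  cycle 4: PE[1][2] → acc 87, east 9, south 7

register = 7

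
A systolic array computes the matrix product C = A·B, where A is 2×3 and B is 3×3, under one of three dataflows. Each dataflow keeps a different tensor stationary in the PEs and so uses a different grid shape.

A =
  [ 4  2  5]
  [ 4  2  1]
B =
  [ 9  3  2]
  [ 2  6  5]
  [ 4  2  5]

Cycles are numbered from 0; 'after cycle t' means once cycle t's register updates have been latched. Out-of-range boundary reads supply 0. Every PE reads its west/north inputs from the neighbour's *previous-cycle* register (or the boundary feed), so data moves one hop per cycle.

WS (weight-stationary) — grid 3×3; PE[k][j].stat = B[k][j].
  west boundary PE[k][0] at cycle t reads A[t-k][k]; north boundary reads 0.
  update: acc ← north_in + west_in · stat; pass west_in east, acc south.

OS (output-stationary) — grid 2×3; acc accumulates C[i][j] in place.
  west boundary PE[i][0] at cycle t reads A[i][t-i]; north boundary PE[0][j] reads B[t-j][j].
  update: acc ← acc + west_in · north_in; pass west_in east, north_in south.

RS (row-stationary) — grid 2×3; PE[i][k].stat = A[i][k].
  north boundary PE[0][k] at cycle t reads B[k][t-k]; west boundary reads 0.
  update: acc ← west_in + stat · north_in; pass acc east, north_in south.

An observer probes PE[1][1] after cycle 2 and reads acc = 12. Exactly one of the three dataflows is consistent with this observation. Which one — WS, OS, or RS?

Under WS (3×3), PE[1][1]:
  [0] (1,1) acc=0 (h:0 v:0)
  [1] (1,1) acc=0 (h:0 v:0)
  [2] (1,1) acc=24 (h:2 v:24)
Under OS (2×3), PE[1][1]:
  [0] (1,1) acc=0 (h:0 v:0)
  [1] (1,1) acc=0 (h:0 v:0)
  [2] (1,1) acc=12 (h:4 v:3)
Under RS (2×3), PE[1][1]:
  [0] (1,1) acc=0 (h:0 v:0)
  [1] (1,1) acc=0 (h:0 v:0)
  [2] (1,1) acc=40 (h:40 v:2)

dataflow = OS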